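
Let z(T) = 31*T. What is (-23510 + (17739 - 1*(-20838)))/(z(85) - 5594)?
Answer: -15067/2959 ≈ -5.0919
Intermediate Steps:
(-23510 + (17739 - 1*(-20838)))/(z(85) - 5594) = (-23510 + (17739 - 1*(-20838)))/(31*85 - 5594) = (-23510 + (17739 + 20838))/(2635 - 5594) = (-23510 + 38577)/(-2959) = 15067*(-1/2959) = -15067/2959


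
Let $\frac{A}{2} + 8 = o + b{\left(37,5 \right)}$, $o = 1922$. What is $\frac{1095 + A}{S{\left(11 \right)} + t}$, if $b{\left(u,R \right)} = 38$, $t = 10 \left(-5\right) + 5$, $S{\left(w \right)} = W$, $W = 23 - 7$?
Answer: $- \frac{4999}{29} \approx -172.38$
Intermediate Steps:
$W = 16$
$S{\left(w \right)} = 16$
$t = -45$ ($t = -50 + 5 = -45$)
$A = 3904$ ($A = -16 + 2 \left(1922 + 38\right) = -16 + 2 \cdot 1960 = -16 + 3920 = 3904$)
$\frac{1095 + A}{S{\left(11 \right)} + t} = \frac{1095 + 3904}{16 - 45} = \frac{4999}{-29} = 4999 \left(- \frac{1}{29}\right) = - \frac{4999}{29}$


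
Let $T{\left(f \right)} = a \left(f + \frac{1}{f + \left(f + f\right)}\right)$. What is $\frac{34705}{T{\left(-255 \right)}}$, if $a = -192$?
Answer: $\frac{8849775}{12484864} \approx 0.70884$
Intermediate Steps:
$T{\left(f \right)} = - 192 f - \frac{64}{f}$ ($T{\left(f \right)} = - 192 \left(f + \frac{1}{f + \left(f + f\right)}\right) = - 192 \left(f + \frac{1}{f + 2 f}\right) = - 192 \left(f + \frac{1}{3 f}\right) = - 192 f - \frac{64}{f}$)
$\frac{34705}{T{\left(-255 \right)}} = \frac{34705}{\left(-192\right) \left(-255\right) - \frac{64}{-255}} = \frac{34705}{48960 - - \frac{64}{255}} = \frac{34705}{48960 + \frac{64}{255}} = \frac{34705}{\frac{12484864}{255}} = 34705 \cdot \frac{255}{12484864} = \frac{8849775}{12484864}$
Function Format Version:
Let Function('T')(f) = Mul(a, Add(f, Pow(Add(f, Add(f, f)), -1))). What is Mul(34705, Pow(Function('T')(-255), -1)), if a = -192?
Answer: Rational(8849775, 12484864) ≈ 0.70884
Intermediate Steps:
Function('T')(f) = Add(Mul(-192, f), Mul(-64, Pow(f, -1))) (Function('T')(f) = Mul(-192, Add(f, Pow(Add(f, Add(f, f)), -1))) = Mul(-192, Add(f, Pow(Add(f, Mul(2, f)), -1))) = Mul(-192, Add(f, Pow(Mul(3, f), -1))) = Mul(-192, Add(f, Mul(Rational(1, 3), Pow(f, -1)))) = Add(Mul(-192, f), Mul(-64, Pow(f, -1))))
Mul(34705, Pow(Function('T')(-255), -1)) = Mul(34705, Pow(Add(Mul(-192, -255), Mul(-64, Pow(-255, -1))), -1)) = Mul(34705, Pow(Add(48960, Mul(-64, Rational(-1, 255))), -1)) = Mul(34705, Pow(Add(48960, Rational(64, 255)), -1)) = Mul(34705, Pow(Rational(12484864, 255), -1)) = Mul(34705, Rational(255, 12484864)) = Rational(8849775, 12484864)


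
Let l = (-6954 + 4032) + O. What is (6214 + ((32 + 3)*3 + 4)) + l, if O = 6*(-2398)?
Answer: -10987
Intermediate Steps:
O = -14388
l = -17310 (l = (-6954 + 4032) - 14388 = -2922 - 14388 = -17310)
(6214 + ((32 + 3)*3 + 4)) + l = (6214 + ((32 + 3)*3 + 4)) - 17310 = (6214 + (35*3 + 4)) - 17310 = (6214 + (105 + 4)) - 17310 = (6214 + 109) - 17310 = 6323 - 17310 = -10987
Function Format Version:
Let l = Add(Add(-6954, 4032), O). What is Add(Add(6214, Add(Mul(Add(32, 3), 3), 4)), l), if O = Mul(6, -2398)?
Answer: -10987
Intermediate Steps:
O = -14388
l = -17310 (l = Add(Add(-6954, 4032), -14388) = Add(-2922, -14388) = -17310)
Add(Add(6214, Add(Mul(Add(32, 3), 3), 4)), l) = Add(Add(6214, Add(Mul(Add(32, 3), 3), 4)), -17310) = Add(Add(6214, Add(Mul(35, 3), 4)), -17310) = Add(Add(6214, Add(105, 4)), -17310) = Add(Add(6214, 109), -17310) = Add(6323, -17310) = -10987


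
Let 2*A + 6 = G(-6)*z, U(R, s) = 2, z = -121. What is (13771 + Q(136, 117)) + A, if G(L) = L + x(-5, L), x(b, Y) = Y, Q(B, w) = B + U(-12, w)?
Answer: 14632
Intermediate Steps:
Q(B, w) = 2 + B (Q(B, w) = B + 2 = 2 + B)
G(L) = 2*L (G(L) = L + L = 2*L)
A = 723 (A = -3 + ((2*(-6))*(-121))/2 = -3 + (-12*(-121))/2 = -3 + (½)*1452 = -3 + 726 = 723)
(13771 + Q(136, 117)) + A = (13771 + (2 + 136)) + 723 = (13771 + 138) + 723 = 13909 + 723 = 14632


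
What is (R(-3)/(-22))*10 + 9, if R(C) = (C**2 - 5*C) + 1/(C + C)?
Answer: -11/6 ≈ -1.8333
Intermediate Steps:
R(C) = C**2 + 1/(2*C) - 5*C (R(C) = (C**2 - 5*C) + 1/(2*C) = C**2 + 1/(2*C) - 5*C)
(R(-3)/(-22))*10 + 9 = (((-3)**2 + (1/2)/(-3) - 5*(-3))/(-22))*10 + 9 = ((9 + (1/2)*(-1/3) + 15)*(-1/22))*10 + 9 = ((9 - 1/6 + 15)*(-1/22))*10 + 9 = ((143/6)*(-1/22))*10 + 9 = -13/12*10 + 9 = -65/6 + 9 = -11/6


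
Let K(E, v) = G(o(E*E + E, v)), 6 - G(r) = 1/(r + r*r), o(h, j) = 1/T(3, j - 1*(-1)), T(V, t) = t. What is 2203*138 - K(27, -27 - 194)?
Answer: 66529352/219 ≈ 3.0379e+5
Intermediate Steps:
o(h, j) = 1/(1 + j) (o(h, j) = 1/(j - 1*(-1)) = 1/(j + 1) = 1/(1 + j))
G(r) = 6 - 1/(r + r²) (G(r) = 6 - 1/(r + r*r) = 6 - 1/(r + r²))
K(E, v) = (1 + v)*(-1 + 6/(1 + v) + 6/(1 + v)²)/(1 + 1/(1 + v)) (K(E, v) = (-1 + 6/(1 + v) + 6*(1/(1 + v))²)/((1/(1 + v))*(1 + 1/(1 + v))) = (1 + v)*(-1 + 6/(1 + v) + 6/(1 + v)²)/(1 + 1/(1 + v)))
2203*138 - K(27, -27 - 194) = 2203*138 - (11 - (-27 - 194)² + 4*(-27 - 194))/(2 + (-27 - 194)) = 304014 - (11 - 1*(-221)² + 4*(-221))/(2 - 221) = 304014 - (11 - 1*48841 - 884)/(-219) = 304014 - (-1)*(11 - 48841 - 884)/219 = 304014 - (-1)*(-49714)/219 = 304014 - 1*49714/219 = 304014 - 49714/219 = 66529352/219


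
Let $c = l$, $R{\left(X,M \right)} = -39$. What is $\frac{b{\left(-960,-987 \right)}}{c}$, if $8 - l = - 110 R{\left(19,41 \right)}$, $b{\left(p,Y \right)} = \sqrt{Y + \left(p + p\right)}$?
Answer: $- \frac{3 i \sqrt{323}}{4282} \approx - 0.012591 i$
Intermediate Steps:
$b{\left(p,Y \right)} = \sqrt{Y + 2 p}$
$l = -4282$ ($l = 8 - \left(-110\right) \left(-39\right) = 8 - 4290 = -4282$)
$c = -4282$
$\frac{b{\left(-960,-987 \right)}}{c} = \frac{\sqrt{-987 + 2 \left(-960\right)}}{-4282} = \sqrt{-987 - 1920} \left(- \frac{1}{4282}\right) = \sqrt{-2907} \left(- \frac{1}{4282}\right) = 3 i \sqrt{323} \left(- \frac{1}{4282}\right) = - \frac{3 i \sqrt{323}}{4282}$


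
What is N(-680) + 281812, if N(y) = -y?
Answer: 282492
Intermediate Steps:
N(-680) + 281812 = -1*(-680) + 281812 = 680 + 281812 = 282492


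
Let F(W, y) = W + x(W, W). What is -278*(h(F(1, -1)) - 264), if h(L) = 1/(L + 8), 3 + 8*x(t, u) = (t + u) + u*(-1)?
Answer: 2567608/35 ≈ 73360.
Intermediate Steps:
x(t, u) = -3/8 + t/8 (x(t, u) = -3/8 + ((t + u) + u*(-1))/8 = -3/8 + ((t + u) - u)/8 = -3/8 + t/8)
F(W, y) = -3/8 + 9*W/8 (F(W, y) = W + (-3/8 + W/8) = -3/8 + 9*W/8)
h(L) = 1/(8 + L)
-278*(h(F(1, -1)) - 264) = -278*(1/(8 + (-3/8 + (9/8)*1)) - 264) = -278*(1/(8 + (-3/8 + 9/8)) - 264) = -278*(1/(8 + 3/4) - 264) = -278*(1/(35/4) - 264) = -278*(4/35 - 264) = -278*(-9236/35) = 2567608/35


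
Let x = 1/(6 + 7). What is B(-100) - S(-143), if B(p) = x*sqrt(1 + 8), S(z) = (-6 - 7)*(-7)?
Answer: -1180/13 ≈ -90.769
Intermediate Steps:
x = 1/13 ≈ 0.076923
S(z) = 91 (S(z) = -13*(-7) = 91)
B(p) = 3/13 (B(p) = sqrt(1 + 8)/13 = sqrt(9)/13 = (1/13)*3 = 3/13)
B(-100) - S(-143) = 3/13 - 1*91 = 3/13 - 91 = -1180/13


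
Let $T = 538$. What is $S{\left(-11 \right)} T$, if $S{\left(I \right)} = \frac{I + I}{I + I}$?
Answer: $538$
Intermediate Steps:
$S{\left(I \right)} = 1$ ($S{\left(I \right)} = \frac{2 I}{2 I} = 2 I \frac{1}{2 I} = 1$)
$S{\left(-11 \right)} T = 1 \cdot 538 = 538$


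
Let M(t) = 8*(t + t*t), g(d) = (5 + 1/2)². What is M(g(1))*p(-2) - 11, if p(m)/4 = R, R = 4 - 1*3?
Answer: 30239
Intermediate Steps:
R = 1 (R = 4 - 3 = 1)
g(d) = 121/4 (g(d) = (5 + ½)² = (11/2)² = 121/4)
p(m) = 4 (p(m) = 4*1 = 4)
M(t) = 8*t + 8*t² (M(t) = 8*(t + t²) = 8*t + 8*t²)
M(g(1))*p(-2) - 11 = (8*(121/4)*(1 + 121/4))*4 - 11 = (8*(121/4)*(125/4))*4 - 11 = (15125/2)*4 - 11 = 30250 - 11 = 30239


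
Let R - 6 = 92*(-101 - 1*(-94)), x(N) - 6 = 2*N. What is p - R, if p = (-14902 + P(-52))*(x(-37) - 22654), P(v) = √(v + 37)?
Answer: 338603882 - 22722*I*√15 ≈ 3.386e+8 - 88002.0*I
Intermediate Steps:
P(v) = √(37 + v)
x(N) = 6 + 2*N
p = 338603244 - 22722*I*√15 (p = (-14902 + √(37 - 52))*((6 + 2*(-37)) - 22654) = (-14902 + √(-15))*((6 - 74) - 22654) = (-14902 + I*√15)*(-68 - 22654) = (-14902 + I*√15)*(-22722) = 338603244 - 22722*I*√15 ≈ 3.386e+8 - 88002.0*I)
R = -638 (R = 6 + 92*(-101 - 1*(-94)) = 6 + 92*(-101 + 94) = 6 + 92*(-7) = 6 - 644 = -638)
p - R = (338603244 - 22722*I*√15) - 1*(-638) = (338603244 - 22722*I*√15) + 638 = 338603882 - 22722*I*√15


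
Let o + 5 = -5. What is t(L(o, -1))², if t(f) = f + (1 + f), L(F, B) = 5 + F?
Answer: 81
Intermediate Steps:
o = -10 (o = -5 - 5 = -10)
t(f) = 1 + 2*f
t(L(o, -1))² = (1 + 2*(5 - 10))² = (1 + 2*(-5))² = (1 - 10)² = (-9)² = 81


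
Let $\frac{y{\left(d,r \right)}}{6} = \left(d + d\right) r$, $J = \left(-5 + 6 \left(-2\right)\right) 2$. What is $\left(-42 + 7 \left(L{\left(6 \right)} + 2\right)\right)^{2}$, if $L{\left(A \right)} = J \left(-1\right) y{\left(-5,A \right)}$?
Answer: $7345861264$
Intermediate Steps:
$J = -34$ ($J = \left(-5 - 12\right) 2 = \left(-17\right) 2 = -34$)
$y{\left(d,r \right)} = 12 d r$ ($y{\left(d,r \right)} = 6 \left(d + d\right) r = 6 \cdot 2 d r = 12 d r$)
$L{\left(A \right)} = - 2040 A$ ($L{\left(A \right)} = \left(-34\right) \left(-1\right) 12 \left(-5\right) A = 34 \left(- 60 A\right) = - 2040 A$)
$\left(-42 + 7 \left(L{\left(6 \right)} + 2\right)\right)^{2} = \left(-42 + 7 \left(\left(-2040\right) 6 + 2\right)\right)^{2} = \left(-42 + 7 \left(-12240 + 2\right)\right)^{2} = \left(-42 + 7 \left(-12238\right)\right)^{2} = \left(-42 - 85666\right)^{2} = \left(-85708\right)^{2} = 7345861264$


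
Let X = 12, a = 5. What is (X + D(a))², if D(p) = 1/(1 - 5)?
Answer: 2209/16 ≈ 138.06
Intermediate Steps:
D(p) = -¼ (D(p) = 1/(-4) = -¼)
(X + D(a))² = (12 - ¼)² = (47/4)² = 2209/16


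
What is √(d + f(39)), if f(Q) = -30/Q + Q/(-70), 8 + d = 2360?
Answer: √1946592830/910 ≈ 48.484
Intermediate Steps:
d = 2352 (d = -8 + 2360 = 2352)
f(Q) = -30/Q - Q/70 (f(Q) = -30/Q + Q*(-1/70) = -30/Q - Q/70)
√(d + f(39)) = √(2352 + (-30/39 - 1/70*39)) = √(2352 + (-30*1/39 - 39/70)) = √(2352 + (-10/13 - 39/70)) = √(2352 - 1207/910) = √(2139113/910) = √1946592830/910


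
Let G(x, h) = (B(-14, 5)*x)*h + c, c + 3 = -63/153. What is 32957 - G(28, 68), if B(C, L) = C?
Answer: 1013479/17 ≈ 59616.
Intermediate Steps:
c = -58/17 (c = -3 - 63/153 = -3 - 63*1/153 = -3 - 7/17 = -58/17 ≈ -3.4118)
G(x, h) = -58/17 - 14*h*x (G(x, h) = (-14*x)*h - 58/17 = -14*h*x - 58/17 = -58/17 - 14*h*x)
32957 - G(28, 68) = 32957 - (-58/17 - 14*68*28) = 32957 - (-58/17 - 26656) = 32957 - 1*(-453210/17) = 32957 + 453210/17 = 1013479/17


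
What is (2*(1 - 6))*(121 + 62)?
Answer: -1830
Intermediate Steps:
(2*(1 - 6))*(121 + 62) = (2*(-5))*183 = -10*183 = -1830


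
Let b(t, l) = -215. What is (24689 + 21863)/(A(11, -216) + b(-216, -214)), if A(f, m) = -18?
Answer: -46552/233 ≈ -199.79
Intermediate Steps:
(24689 + 21863)/(A(11, -216) + b(-216, -214)) = (24689 + 21863)/(-18 - 215) = 46552/(-233) = 46552*(-1/233) = -46552/233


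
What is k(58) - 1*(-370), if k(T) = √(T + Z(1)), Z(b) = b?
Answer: 370 + √59 ≈ 377.68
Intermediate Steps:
k(T) = √(1 + T) (k(T) = √(T + 1) = √(1 + T))
k(58) - 1*(-370) = √(1 + 58) - 1*(-370) = √59 + 370 = 370 + √59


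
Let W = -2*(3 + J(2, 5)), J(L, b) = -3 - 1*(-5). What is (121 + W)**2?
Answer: 12321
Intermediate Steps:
J(L, b) = 2 (J(L, b) = -3 + 5 = 2)
W = -10 (W = -2*(3 + 2) = -2*5 = -10)
(121 + W)**2 = (121 - 10)**2 = 111**2 = 12321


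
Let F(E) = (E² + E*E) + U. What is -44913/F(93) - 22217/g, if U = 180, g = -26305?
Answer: -264375913/153252930 ≈ -1.7251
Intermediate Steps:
F(E) = 180 + 2*E² (F(E) = (E² + E*E) + 180 = (E² + E²) + 180 = 2*E² + 180 = 180 + 2*E²)
-44913/F(93) - 22217/g = -44913/(180 + 2*93²) - 22217/(-26305) = -44913/(180 + 2*8649) - 22217*(-1/26305) = -44913/(180 + 17298) + 22217/26305 = -44913/17478 + 22217/26305 = -44913*1/17478 + 22217/26305 = -14971/5826 + 22217/26305 = -264375913/153252930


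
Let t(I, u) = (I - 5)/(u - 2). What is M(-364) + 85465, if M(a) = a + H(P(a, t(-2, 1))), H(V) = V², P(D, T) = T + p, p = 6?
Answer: 85270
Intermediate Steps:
t(I, u) = (-5 + I)/(-2 + u)
P(D, T) = 6 + T (P(D, T) = T + 6 = 6 + T)
M(a) = 169 + a (M(a) = a + (6 + (-5 - 2)/(-2 + 1))² = a + (6 - 7/(-1))² = a + (6 - 1*(-7))² = a + (6 + 7)² = a + 13² = a + 169 = 169 + a)
M(-364) + 85465 = (169 - 364) + 85465 = -195 + 85465 = 85270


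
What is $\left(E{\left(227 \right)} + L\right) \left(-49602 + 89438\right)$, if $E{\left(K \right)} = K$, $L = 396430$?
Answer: $15801228252$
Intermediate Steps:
$\left(E{\left(227 \right)} + L\right) \left(-49602 + 89438\right) = \left(227 + 396430\right) \left(-49602 + 89438\right) = 396657 \cdot 39836 = 15801228252$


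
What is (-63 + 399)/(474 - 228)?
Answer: 56/41 ≈ 1.3659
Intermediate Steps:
(-63 + 399)/(474 - 228) = 336/246 = 336*(1/246) = 56/41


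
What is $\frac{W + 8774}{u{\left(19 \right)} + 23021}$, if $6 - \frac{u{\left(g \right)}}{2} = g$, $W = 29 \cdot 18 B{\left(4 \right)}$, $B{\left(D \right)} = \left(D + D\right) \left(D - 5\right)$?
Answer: $\frac{4598}{22995} \approx 0.19996$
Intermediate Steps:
$B{\left(D \right)} = 2 D \left(-5 + D\right)$
$W = -4176$ ($W = 29 \cdot 18 \cdot 2 \cdot 4 \left(-5 + 4\right) = 522 \cdot 2 \cdot 4 \left(-1\right) = 522 \left(-8\right) = -4176$)
$u{\left(g \right)} = 12 - 2 g$
$\frac{W + 8774}{u{\left(19 \right)} + 23021} = \frac{-4176 + 8774}{\left(12 - 38\right) + 23021} = \frac{4598}{\left(12 - 38\right) + 23021} = \frac{4598}{-26 + 23021} = \frac{4598}{22995}$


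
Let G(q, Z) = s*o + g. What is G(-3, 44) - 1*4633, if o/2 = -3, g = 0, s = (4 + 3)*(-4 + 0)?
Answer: -4465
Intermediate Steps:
s = -28 (s = 7*(-4) = -28)
o = -6 (o = 2*(-3) = -6)
G(q, Z) = 168 (G(q, Z) = -28*(-6) + 0 = 168 + 0 = 168)
G(-3, 44) - 1*4633 = 168 - 1*4633 = 168 - 4633 = -4465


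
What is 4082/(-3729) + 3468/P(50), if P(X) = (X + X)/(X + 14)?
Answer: 206812702/93225 ≈ 2218.4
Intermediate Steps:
P(X) = 2*X/(14 + X) (P(X) = (2*X)/(14 + X) = 2*X/(14 + X))
4082/(-3729) + 3468/P(50) = 4082/(-3729) + 3468/((2*50/(14 + 50))) = 4082*(-1/3729) + 3468/((2*50/64)) = -4082/3729 + 3468/((2*50*(1/64))) = -4082/3729 + 3468/(25/16) = -4082/3729 + 3468*(16/25) = -4082/3729 + 55488/25 = 206812702/93225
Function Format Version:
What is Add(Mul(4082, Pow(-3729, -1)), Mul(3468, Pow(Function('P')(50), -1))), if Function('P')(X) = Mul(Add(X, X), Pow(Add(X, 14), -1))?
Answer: Rational(206812702, 93225) ≈ 2218.4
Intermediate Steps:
Function('P')(X) = Mul(2, X, Pow(Add(14, X), -1)) (Function('P')(X) = Mul(Mul(2, X), Pow(Add(14, X), -1)) = Mul(2, X, Pow(Add(14, X), -1)))
Add(Mul(4082, Pow(-3729, -1)), Mul(3468, Pow(Function('P')(50), -1))) = Add(Mul(4082, Pow(-3729, -1)), Mul(3468, Pow(Mul(2, 50, Pow(Add(14, 50), -1)), -1))) = Add(Mul(4082, Rational(-1, 3729)), Mul(3468, Pow(Mul(2, 50, Pow(64, -1)), -1))) = Add(Rational(-4082, 3729), Mul(3468, Pow(Mul(2, 50, Rational(1, 64)), -1))) = Add(Rational(-4082, 3729), Mul(3468, Pow(Rational(25, 16), -1))) = Add(Rational(-4082, 3729), Mul(3468, Rational(16, 25))) = Add(Rational(-4082, 3729), Rational(55488, 25)) = Rational(206812702, 93225)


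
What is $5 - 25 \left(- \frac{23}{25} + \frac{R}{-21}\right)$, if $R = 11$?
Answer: $\frac{863}{21} \approx 41.095$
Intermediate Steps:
$5 - 25 \left(- \frac{23}{25} + \frac{R}{-21}\right) = 5 - 25 \left(- \frac{23}{25} + \frac{11}{-21}\right) = 5 - 25 \left(\left(-23\right) \frac{1}{25} + 11 \left(- \frac{1}{21}\right)\right) = 5 - 25 \left(- \frac{23}{25} - \frac{11}{21}\right) = 5 - - \frac{758}{21} = 5 + \frac{758}{21} = \frac{863}{21}$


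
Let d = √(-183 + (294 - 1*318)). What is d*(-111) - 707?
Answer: -707 - 333*I*√23 ≈ -707.0 - 1597.0*I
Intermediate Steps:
d = 3*I*√23 (d = √(-183 + (294 - 318)) = √(-183 - 24) = √(-207) = 3*I*√23 ≈ 14.387*I)
d*(-111) - 707 = (3*I*√23)*(-111) - 707 = -333*I*√23 - 707 = -707 - 333*I*√23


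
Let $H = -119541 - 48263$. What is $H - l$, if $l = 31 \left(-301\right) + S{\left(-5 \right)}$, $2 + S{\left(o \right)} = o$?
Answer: $-158466$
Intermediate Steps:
$H = -167804$ ($H = -119541 - 48263 = -167804$)
$S{\left(o \right)} = -2 + o$
$l = -9338$ ($l = 31 \left(-301\right) - 7 = -9331 - 7 = -9338$)
$H - l = -167804 - -9338 = -167804 + 9338 = -158466$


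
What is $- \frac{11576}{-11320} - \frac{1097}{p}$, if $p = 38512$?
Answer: $\frac{54174609}{54494480} \approx 0.99413$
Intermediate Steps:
$- \frac{11576}{-11320} - \frac{1097}{p} = - \frac{11576}{-11320} - \frac{1097}{38512} = \left(-11576\right) \left(- \frac{1}{11320}\right) - \frac{1097}{38512} = \frac{1447}{1415} - \frac{1097}{38512} = \frac{54174609}{54494480}$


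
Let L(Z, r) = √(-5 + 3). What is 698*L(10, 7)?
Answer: 698*I*√2 ≈ 987.12*I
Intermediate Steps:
L(Z, r) = I*√2 (L(Z, r) = √(-2) = I*√2)
698*L(10, 7) = 698*(I*√2) = 698*I*√2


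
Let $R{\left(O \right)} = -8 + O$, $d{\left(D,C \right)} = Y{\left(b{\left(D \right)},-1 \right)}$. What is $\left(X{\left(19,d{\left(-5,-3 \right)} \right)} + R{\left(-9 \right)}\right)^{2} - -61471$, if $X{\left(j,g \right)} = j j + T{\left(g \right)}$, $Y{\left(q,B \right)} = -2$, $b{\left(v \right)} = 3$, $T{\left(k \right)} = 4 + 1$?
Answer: $183272$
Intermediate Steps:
$T{\left(k \right)} = 5$
$d{\left(D,C \right)} = -2$
$X{\left(j,g \right)} = 5 + j^{2}$ ($X{\left(j,g \right)} = j j + 5 = j^{2} + 5 = 5 + j^{2}$)
$\left(X{\left(19,d{\left(-5,-3 \right)} \right)} + R{\left(-9 \right)}\right)^{2} - -61471 = \left(\left(5 + 19^{2}\right) - 17\right)^{2} - -61471 = \left(\left(5 + 361\right) - 17\right)^{2} + 61471 = \left(366 - 17\right)^{2} + 61471 = 349^{2} + 61471 = 121801 + 61471 = 183272$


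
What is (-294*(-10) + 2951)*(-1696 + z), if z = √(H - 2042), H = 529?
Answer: -9991136 + 5891*I*√1513 ≈ -9.9911e+6 + 2.2914e+5*I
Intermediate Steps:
z = I*√1513 (z = √(529 - 2042) = √(-1513) = I*√1513 ≈ 38.897*I)
(-294*(-10) + 2951)*(-1696 + z) = (-294*(-10) + 2951)*(-1696 + I*√1513) = (2940 + 2951)*(-1696 + I*√1513) = 5891*(-1696 + I*√1513) = -9991136 + 5891*I*√1513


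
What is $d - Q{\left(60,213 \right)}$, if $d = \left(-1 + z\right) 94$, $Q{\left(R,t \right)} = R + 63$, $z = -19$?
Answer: $-2003$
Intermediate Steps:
$Q{\left(R,t \right)} = 63 + R$
$d = -1880$ ($d = \left(-1 - 19\right) 94 = \left(-20\right) 94 = -1880$)
$d - Q{\left(60,213 \right)} = -1880 - \left(63 + 60\right) = -1880 - 123 = -2003$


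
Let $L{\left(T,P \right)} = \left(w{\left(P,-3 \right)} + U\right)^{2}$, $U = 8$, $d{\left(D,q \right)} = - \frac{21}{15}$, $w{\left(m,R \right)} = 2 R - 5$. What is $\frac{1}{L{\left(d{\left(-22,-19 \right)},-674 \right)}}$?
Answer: $\frac{1}{9} \approx 0.11111$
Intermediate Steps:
$w{\left(m,R \right)} = -5 + 2 R$
$d{\left(D,q \right)} = - \frac{7}{5}$ ($d{\left(D,q \right)} = \left(-21\right) \frac{1}{15} = - \frac{7}{5}$)
$L{\left(T,P \right)} = 9$ ($L{\left(T,P \right)} = \left(\left(-5 + 2 \left(-3\right)\right) + 8\right)^{2} = \left(\left(-5 - 6\right) + 8\right)^{2} = \left(-11 + 8\right)^{2} = \left(-3\right)^{2} = 9$)
$\frac{1}{L{\left(d{\left(-22,-19 \right)},-674 \right)}} = \frac{1}{9}$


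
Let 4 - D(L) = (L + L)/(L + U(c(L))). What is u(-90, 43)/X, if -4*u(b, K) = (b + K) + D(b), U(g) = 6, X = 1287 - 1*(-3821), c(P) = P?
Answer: 79/35756 ≈ 0.0022094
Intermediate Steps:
X = 5108 (X = 1287 + 3821 = 5108)
D(L) = 4 - 2*L/(6 + L) (D(L) = 4 - (L + L)/(L + 6) = 4 - 2*L/(6 + L))
u(b, K) = -K/4 - b/4 - (12 + b)/(2*(6 + b)) (u(b, K) = -((b + K) + 2*(12 + b)/(6 + b))/4 = -((K + b) + 2*(12 + b)/(6 + b))/4 = -(K + b + 2*(12 + b)/(6 + b))/4 = -K/4 - b/4 - (12 + b)/(2*(6 + b)))
u(-90, 43)/X = ((-24 - 2*(-90) + (6 - 90)*(-1*43 - 1*(-90)))/(4*(6 - 90)))/5108 = ((1/4)*(-24 + 180 - 84*(-43 + 90))/(-84))*(1/5108) = ((1/4)*(-1/84)*(-24 + 180 - 84*47))*(1/5108) = ((1/4)*(-1/84)*(-24 + 180 - 3948))*(1/5108) = ((1/4)*(-1/84)*(-3792))*(1/5108) = (79/7)*(1/5108) = 79/35756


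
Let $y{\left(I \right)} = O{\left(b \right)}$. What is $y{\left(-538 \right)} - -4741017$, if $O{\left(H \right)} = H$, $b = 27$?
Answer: $4741044$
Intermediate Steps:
$y{\left(I \right)} = 27$
$y{\left(-538 \right)} - -4741017 = 27 - -4741017 = 27 + 4741017 = 4741044$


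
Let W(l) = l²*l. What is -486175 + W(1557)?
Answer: 3774069518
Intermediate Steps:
W(l) = l³
-486175 + W(1557) = -486175 + 1557³ = -486175 + 3774555693 = 3774069518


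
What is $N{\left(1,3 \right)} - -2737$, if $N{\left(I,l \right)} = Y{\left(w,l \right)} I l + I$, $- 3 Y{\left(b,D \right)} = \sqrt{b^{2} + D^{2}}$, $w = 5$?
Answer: $2738 - \sqrt{34} \approx 2732.2$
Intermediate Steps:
$Y{\left(b,D \right)} = - \frac{\sqrt{D^{2} + b^{2}}}{3}$ ($Y{\left(b,D \right)} = - \frac{\sqrt{b^{2} + D^{2}}}{3} = - \frac{\sqrt{D^{2} + b^{2}}}{3}$)
$N{\left(I,l \right)} = I - \frac{I l \sqrt{25 + l^{2}}}{3}$ ($N{\left(I,l \right)} = - \frac{\sqrt{l^{2} + 5^{2}}}{3} I l + I = - \frac{\sqrt{l^{2} + 25}}{3} I l + I = - \frac{\sqrt{25 + l^{2}}}{3} I l + I = - \frac{I \sqrt{25 + l^{2}}}{3} l + I = - \frac{I l \sqrt{25 + l^{2}}}{3} + I = I - \frac{I l \sqrt{25 + l^{2}}}{3}$)
$N{\left(1,3 \right)} - -2737 = \frac{1}{3} \cdot 1 \left(3 - 3 \sqrt{25 + 3^{2}}\right) - -2737 = \frac{1}{3} \cdot 1 \left(3 - 3 \sqrt{25 + 9}\right) + 2737 = \frac{1}{3} \cdot 1 \left(3 - 3 \sqrt{34}\right) + 2737 = \left(1 - \sqrt{34}\right) + 2737 = 2738 - \sqrt{34}$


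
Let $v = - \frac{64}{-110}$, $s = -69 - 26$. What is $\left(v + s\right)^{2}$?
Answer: $\frac{26967249}{3025} \approx 8914.8$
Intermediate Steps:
$s = -95$ ($s = -69 - 26 = -95$)
$v = \frac{32}{55}$ ($v = \left(-64\right) \left(- \frac{1}{110}\right) = \frac{32}{55} \approx 0.58182$)
$\left(v + s\right)^{2} = \left(\frac{32}{55} - 95\right)^{2} = \left(- \frac{5193}{55}\right)^{2} = \frac{26967249}{3025}$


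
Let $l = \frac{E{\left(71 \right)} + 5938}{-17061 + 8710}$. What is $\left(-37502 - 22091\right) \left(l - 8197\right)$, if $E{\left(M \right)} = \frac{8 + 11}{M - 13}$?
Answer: $\frac{236621571771757}{484358} \approx 4.8853 \cdot 10^{8}$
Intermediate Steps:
$E{\left(M \right)} = \frac{19}{-13 + M}$
$l = - \frac{344423}{484358}$ ($l = \frac{\frac{19}{-13 + 71} + 5938}{-17061 + 8710} = \frac{\frac{19}{58} + 5938}{-8351} = \left(19 \cdot \frac{1}{58} + 5938\right) \left(- \frac{1}{8351}\right) = \left(\frac{19}{58} + 5938\right) \left(- \frac{1}{8351}\right) = \frac{344423}{58} \left(- \frac{1}{8351}\right) = - \frac{344423}{484358} \approx -0.71109$)
$\left(-37502 - 22091\right) \left(l - 8197\right) = \left(-37502 - 22091\right) \left(- \frac{344423}{484358} - 8197\right) = \left(-59593\right) \left(- \frac{3970626949}{484358}\right) = \frac{236621571771757}{484358}$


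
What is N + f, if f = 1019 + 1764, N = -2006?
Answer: 777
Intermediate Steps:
f = 2783
N + f = -2006 + 2783 = 777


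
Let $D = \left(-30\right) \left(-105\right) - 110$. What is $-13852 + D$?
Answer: $-10812$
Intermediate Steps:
$D = 3040$ ($D = 3150 - 110 = 3040$)
$-13852 + D = -13852 + 3040 = -10812$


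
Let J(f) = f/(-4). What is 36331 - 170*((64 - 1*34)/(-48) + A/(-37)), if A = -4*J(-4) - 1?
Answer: 5389313/148 ≈ 36414.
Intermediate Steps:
J(f) = -f/4 (J(f) = f*(-1/4) = -f/4)
A = -5 (A = -(-1)*(-4) - 1 = -4*1 - 1 = -4 - 1 = -5)
36331 - 170*((64 - 1*34)/(-48) + A/(-37)) = 36331 - 170*((64 - 1*34)/(-48) - 5/(-37)) = 36331 - 170*((64 - 34)*(-1/48) - 5*(-1/37)) = 36331 - 170*(30*(-1/48) + 5/37) = 36331 - 170*(-5/8 + 5/37) = 36331 - 170*(-145/296) = 36331 + 12325/148 = 5389313/148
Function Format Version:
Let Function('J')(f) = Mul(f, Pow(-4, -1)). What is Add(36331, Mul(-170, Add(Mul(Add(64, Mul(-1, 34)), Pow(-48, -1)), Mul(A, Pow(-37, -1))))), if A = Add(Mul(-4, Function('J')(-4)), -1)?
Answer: Rational(5389313, 148) ≈ 36414.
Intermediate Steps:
Function('J')(f) = Mul(Rational(-1, 4), f) (Function('J')(f) = Mul(f, Rational(-1, 4)) = Mul(Rational(-1, 4), f))
A = -5 (A = Add(Mul(-4, Mul(Rational(-1, 4), -4)), -1) = Add(Mul(-4, 1), -1) = Add(-4, -1) = -5)
Add(36331, Mul(-170, Add(Mul(Add(64, Mul(-1, 34)), Pow(-48, -1)), Mul(A, Pow(-37, -1))))) = Add(36331, Mul(-170, Add(Mul(Add(64, Mul(-1, 34)), Pow(-48, -1)), Mul(-5, Pow(-37, -1))))) = Add(36331, Mul(-170, Add(Mul(Add(64, -34), Rational(-1, 48)), Mul(-5, Rational(-1, 37))))) = Add(36331, Mul(-170, Add(Mul(30, Rational(-1, 48)), Rational(5, 37)))) = Add(36331, Mul(-170, Add(Rational(-5, 8), Rational(5, 37)))) = Add(36331, Mul(-170, Rational(-145, 296))) = Add(36331, Rational(12325, 148)) = Rational(5389313, 148)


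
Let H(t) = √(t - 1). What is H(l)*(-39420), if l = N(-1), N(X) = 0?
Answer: -39420*I ≈ -39420.0*I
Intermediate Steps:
l = 0
H(t) = √(-1 + t)
H(l)*(-39420) = √(-1 + 0)*(-39420) = √(-1)*(-39420) = I*(-39420) = -39420*I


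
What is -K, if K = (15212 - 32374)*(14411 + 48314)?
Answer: 1076486450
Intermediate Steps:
K = -1076486450 (K = -17162*62725 = -1076486450)
-K = -1*(-1076486450) = 1076486450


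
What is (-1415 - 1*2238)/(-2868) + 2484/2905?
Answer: 17736077/8331540 ≈ 2.1288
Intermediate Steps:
(-1415 - 1*2238)/(-2868) + 2484/2905 = (-1415 - 2238)*(-1/2868) + 2484*(1/2905) = -3653*(-1/2868) + 2484/2905 = 3653/2868 + 2484/2905 = 17736077/8331540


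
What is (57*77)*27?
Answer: 118503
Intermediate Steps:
(57*77)*27 = 4389*27 = 118503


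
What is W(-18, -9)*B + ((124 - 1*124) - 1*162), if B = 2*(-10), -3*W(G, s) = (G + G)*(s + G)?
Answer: 6318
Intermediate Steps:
W(G, s) = -2*G*(G + s)/3 (W(G, s) = -(G + G)*(s + G)/3 = -2*G*(G + s)/3)
B = -20
W(-18, -9)*B + ((124 - 1*124) - 1*162) = -⅔*(-18)*(-18 - 9)*(-20) + ((124 - 1*124) - 1*162) = -⅔*(-18)*(-27)*(-20) + ((124 - 124) - 162) = -324*(-20) + (0 - 162) = 6480 - 162 = 6318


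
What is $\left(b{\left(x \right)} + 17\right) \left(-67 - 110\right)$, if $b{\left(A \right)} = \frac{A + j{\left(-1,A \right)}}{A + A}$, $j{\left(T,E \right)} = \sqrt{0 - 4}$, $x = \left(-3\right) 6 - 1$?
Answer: $- \frac{6195}{2} + \frac{177 i}{19} \approx -3097.5 + 9.3158 i$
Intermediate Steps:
$x = -19$ ($x = -18 - 1 = -19$)
$j{\left(T,E \right)} = 2 i$ ($j{\left(T,E \right)} = \sqrt{-4} = 2 i$)
$b{\left(A \right)} = \frac{A + 2 i}{2 A}$ ($b{\left(A \right)} = \frac{A + 2 i}{A + A} = \frac{A + 2 i}{2 A}$)
$\left(b{\left(x \right)} + 17\right) \left(-67 - 110\right) = \left(\frac{i + \frac{1}{2} \left(-19\right)}{-19} + 17\right) \left(-67 - 110\right) = \left(- \frac{i - \frac{19}{2}}{19} + 17\right) \left(-67 - 110\right) = \left(- \frac{- \frac{19}{2} + i}{19} + 17\right) \left(-177\right) = \left(\left(\frac{1}{2} - \frac{i}{19}\right) + 17\right) \left(-177\right) = \left(\frac{35}{2} - \frac{i}{19}\right) \left(-177\right) = - \frac{6195}{2} + \frac{177 i}{19}$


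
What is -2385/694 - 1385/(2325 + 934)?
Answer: -8733905/2261746 ≈ -3.8616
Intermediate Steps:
-2385/694 - 1385/(2325 + 934) = -2385*1/694 - 1385/3259 = -2385/694 - 1385*1/3259 = -2385/694 - 1385/3259 = -8733905/2261746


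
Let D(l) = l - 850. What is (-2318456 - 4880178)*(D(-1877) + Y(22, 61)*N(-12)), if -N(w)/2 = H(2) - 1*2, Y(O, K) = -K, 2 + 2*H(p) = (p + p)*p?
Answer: 18752441570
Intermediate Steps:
H(p) = -1 + p² (H(p) = -1 + ((p + p)*p)/2 = -1 + ((2*p)*p)/2 = -1 + (2*p²)/2 = -1 + p²)
D(l) = -850 + l
N(w) = -2 (N(w) = -2*((-1 + 2²) - 1*2) = -2*((-1 + 4) - 2) = -2*(3 - 2) = -2*1 = -2)
(-2318456 - 4880178)*(D(-1877) + Y(22, 61)*N(-12)) = (-2318456 - 4880178)*((-850 - 1877) - 1*61*(-2)) = -7198634*(-2727 - 61*(-2)) = -7198634*(-2727 + 122) = -7198634*(-2605) = 18752441570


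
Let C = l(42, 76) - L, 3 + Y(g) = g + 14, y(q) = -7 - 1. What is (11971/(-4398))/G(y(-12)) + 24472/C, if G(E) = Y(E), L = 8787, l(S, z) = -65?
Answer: -107212715/29198322 ≈ -3.6719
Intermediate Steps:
y(q) = -8
Y(g) = 11 + g (Y(g) = -3 + (g + 14) = -3 + (14 + g) = 11 + g)
G(E) = 11 + E
C = -8852 (C = -65 - 1*8787 = -65 - 8787 = -8852)
(11971/(-4398))/G(y(-12)) + 24472/C = (11971/(-4398))/(11 - 8) + 24472/(-8852) = (11971*(-1/4398))/3 + 24472*(-1/8852) = -11971/4398*⅓ - 6118/2213 = -11971/13194 - 6118/2213 = -107212715/29198322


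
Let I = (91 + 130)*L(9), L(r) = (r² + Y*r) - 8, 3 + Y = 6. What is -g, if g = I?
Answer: -22100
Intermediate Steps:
Y = 3 (Y = -3 + 6 = 3)
L(r) = -8 + r² + 3*r (L(r) = (r² + 3*r) - 8 = -8 + r² + 3*r)
I = 22100 (I = (91 + 130)*(-8 + 9² + 3*9) = 221*(-8 + 81 + 27) = 221*100 = 22100)
g = 22100
-g = -1*22100 = -22100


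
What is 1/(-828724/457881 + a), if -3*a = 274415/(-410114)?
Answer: -187783408434/297988176331 ≈ -0.63017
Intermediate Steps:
a = 274415/1230342 (a = -274415/(3*(-410114)) = -274415*(-1)/(3*410114) = -⅓*(-274415/410114) = 274415/1230342 ≈ 0.22304)
1/(-828724/457881 + a) = 1/(-828724/457881 + 274415/1230342) = 1/(-297988176331/187783408434) = -187783408434/297988176331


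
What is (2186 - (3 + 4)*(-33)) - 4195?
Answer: -1778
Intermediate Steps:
(2186 - (3 + 4)*(-33)) - 4195 = (2186 - 7*(-33)) - 4195 = (2186 - 1*(-231)) - 4195 = (2186 + 231) - 4195 = 2417 - 4195 = -1778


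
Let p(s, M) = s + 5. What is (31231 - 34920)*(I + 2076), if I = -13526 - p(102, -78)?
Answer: 42633773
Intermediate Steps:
p(s, M) = 5 + s
I = -13633 (I = -13526 - (5 + 102) = -13526 - 1*107 = -13526 - 107 = -13633)
(31231 - 34920)*(I + 2076) = (31231 - 34920)*(-13633 + 2076) = -3689*(-11557) = 42633773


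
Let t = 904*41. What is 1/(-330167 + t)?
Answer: -1/293103 ≈ -3.4118e-6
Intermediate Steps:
t = 37064
1/(-330167 + t) = 1/(-330167 + 37064) = 1/(-293103) = -1/293103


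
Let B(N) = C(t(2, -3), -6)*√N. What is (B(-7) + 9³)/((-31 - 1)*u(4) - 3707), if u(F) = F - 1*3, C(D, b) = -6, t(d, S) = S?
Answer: -729/3739 + 6*I*√7/3739 ≈ -0.19497 + 0.0042457*I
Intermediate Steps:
B(N) = -6*√N
u(F) = -3 + F (u(F) = F - 3 = -3 + F)
(B(-7) + 9³)/((-31 - 1)*u(4) - 3707) = (-6*I*√7 + 9³)/((-31 - 1)*(-3 + 4) - 3707) = (-6*I*√7 + 729)/(-32*1 - 3707) = (-6*I*√7 + 729)/(-32 - 3707) = (729 - 6*I*√7)/(-3739) = (729 - 6*I*√7)*(-1/3739) = -729/3739 + 6*I*√7/3739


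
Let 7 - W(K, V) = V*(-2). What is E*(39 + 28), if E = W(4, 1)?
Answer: 603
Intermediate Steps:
W(K, V) = 7 + 2*V (W(K, V) = 7 - V*(-2) = 7 - (-2)*V = 7 + 2*V)
E = 9 (E = 7 + 2*1 = 7 + 2 = 9)
E*(39 + 28) = 9*(39 + 28) = 9*67 = 603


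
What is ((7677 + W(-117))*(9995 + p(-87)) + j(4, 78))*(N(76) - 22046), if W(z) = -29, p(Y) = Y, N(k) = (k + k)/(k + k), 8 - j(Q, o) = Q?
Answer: -1670490473460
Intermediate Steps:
j(Q, o) = 8 - Q
N(k) = 1 (N(k) = (2*k)/((2*k)) = (2*k)*(1/(2*k)) = 1)
((7677 + W(-117))*(9995 + p(-87)) + j(4, 78))*(N(76) - 22046) = ((7677 - 29)*(9995 - 87) + (8 - 1*4))*(1 - 22046) = (7648*9908 + (8 - 4))*(-22045) = (75776384 + 4)*(-22045) = 75776388*(-22045) = -1670490473460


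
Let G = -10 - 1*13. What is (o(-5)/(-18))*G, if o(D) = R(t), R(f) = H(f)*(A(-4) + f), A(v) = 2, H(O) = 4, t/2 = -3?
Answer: -184/9 ≈ -20.444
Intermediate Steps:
t = -6 (t = 2*(-3) = -6)
R(f) = 8 + 4*f (R(f) = 4*(2 + f) = 8 + 4*f)
o(D) = -16 (o(D) = 8 + 4*(-6) = 8 - 24 = -16)
G = -23 (G = -10 - 13 = -23)
(o(-5)/(-18))*G = (-16/(-18))*(-23) = -1/18*(-16)*(-23) = (8/9)*(-23) = -184/9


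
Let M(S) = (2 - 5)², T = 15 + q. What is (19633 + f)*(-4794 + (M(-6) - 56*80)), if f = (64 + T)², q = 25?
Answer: -282109985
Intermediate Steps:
T = 40 (T = 15 + 25 = 40)
M(S) = 9 (M(S) = (-3)² = 9)
f = 10816 (f = (64 + 40)² = 104² = 10816)
(19633 + f)*(-4794 + (M(-6) - 56*80)) = (19633 + 10816)*(-4794 + (9 - 56*80)) = 30449*(-4794 + (9 - 4480)) = 30449*(-4794 - 4471) = 30449*(-9265) = -282109985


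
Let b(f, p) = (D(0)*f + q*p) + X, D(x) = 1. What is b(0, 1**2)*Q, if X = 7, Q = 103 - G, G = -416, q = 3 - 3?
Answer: 3633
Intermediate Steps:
q = 0
Q = 519 (Q = 103 - 1*(-416) = 103 + 416 = 519)
b(f, p) = 7 + f (b(f, p) = (1*f + 0*p) + 7 = (f + 0) + 7 = f + 7 = 7 + f)
b(0, 1**2)*Q = (7 + 0)*519 = 7*519 = 3633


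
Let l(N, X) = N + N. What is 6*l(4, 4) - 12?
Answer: 36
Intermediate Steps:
l(N, X) = 2*N
6*l(4, 4) - 12 = 6*(2*4) - 12 = 6*8 - 12 = 48 - 12 = 36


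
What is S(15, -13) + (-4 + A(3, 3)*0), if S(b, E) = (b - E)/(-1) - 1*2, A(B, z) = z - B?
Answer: -34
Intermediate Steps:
S(b, E) = -2 + E - b (S(b, E) = (b - E)*(-1) - 2 = (E - b) - 2 = -2 + E - b)
S(15, -13) + (-4 + A(3, 3)*0) = (-2 - 13 - 1*15) + (-4 + (3 - 1*3)*0) = (-2 - 13 - 15) + (-4 + (3 - 3)*0) = -30 + (-4 + 0*0) = -30 + (-4 + 0) = -30 - 4 = -34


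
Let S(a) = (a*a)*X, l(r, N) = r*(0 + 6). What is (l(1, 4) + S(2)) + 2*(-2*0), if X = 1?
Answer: 10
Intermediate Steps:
l(r, N) = 6*r (l(r, N) = r*6 = 6*r)
S(a) = a² (S(a) = (a*a)*1 = a²*1 = a²)
(l(1, 4) + S(2)) + 2*(-2*0) = (6*1 + 2²) + 2*(-2*0) = (6 + 4) + 2*0 = 10 + 0 = 10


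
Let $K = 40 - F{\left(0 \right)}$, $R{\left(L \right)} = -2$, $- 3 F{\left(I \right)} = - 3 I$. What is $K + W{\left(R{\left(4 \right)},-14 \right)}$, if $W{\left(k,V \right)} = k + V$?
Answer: $24$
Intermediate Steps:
$F{\left(I \right)} = I$ ($F{\left(I \right)} = - \frac{\left(-3\right) I}{3} = I$)
$K = 40$ ($K = 40 - 0 = 40 + 0 = 40$)
$W{\left(k,V \right)} = V + k$
$K + W{\left(R{\left(4 \right)},-14 \right)} = 40 - 16 = 24$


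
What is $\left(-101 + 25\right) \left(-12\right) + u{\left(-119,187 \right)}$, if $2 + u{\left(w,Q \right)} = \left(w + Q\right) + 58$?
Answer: $1036$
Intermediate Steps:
$u{\left(w,Q \right)} = 56 + Q + w$ ($u{\left(w,Q \right)} = -2 + \left(\left(w + Q\right) + 58\right) = -2 + \left(\left(Q + w\right) + 58\right) = -2 + \left(58 + Q + w\right) = 56 + Q + w$)
$\left(-101 + 25\right) \left(-12\right) + u{\left(-119,187 \right)} = \left(-101 + 25\right) \left(-12\right) + \left(56 + 187 - 119\right) = \left(-76\right) \left(-12\right) + 124 = 912 + 124 = 1036$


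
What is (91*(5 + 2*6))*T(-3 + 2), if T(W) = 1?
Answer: 1547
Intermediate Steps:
(91*(5 + 2*6))*T(-3 + 2) = (91*(5 + 2*6))*1 = (91*(5 + 12))*1 = (91*17)*1 = 1547*1 = 1547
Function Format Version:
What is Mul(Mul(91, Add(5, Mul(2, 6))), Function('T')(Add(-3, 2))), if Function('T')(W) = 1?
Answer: 1547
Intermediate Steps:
Mul(Mul(91, Add(5, Mul(2, 6))), Function('T')(Add(-3, 2))) = Mul(Mul(91, Add(5, Mul(2, 6))), 1) = Mul(Mul(91, Add(5, 12)), 1) = Mul(Mul(91, 17), 1) = Mul(1547, 1) = 1547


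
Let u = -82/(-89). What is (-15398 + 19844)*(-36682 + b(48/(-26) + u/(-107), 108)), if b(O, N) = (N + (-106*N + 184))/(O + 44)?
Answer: -428529556334880/2608769 ≈ -1.6426e+8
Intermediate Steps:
u = 82/89 (u = -82*(-1/89) = 82/89 ≈ 0.92135)
b(O, N) = (184 - 105*N)/(44 + O) (b(O, N) = (N + (184 - 106*N))/(44 + O) = (184 - 105*N)/(44 + O))
(-15398 + 19844)*(-36682 + b(48/(-26) + u/(-107), 108)) = (-15398 + 19844)*(-36682 + (184 - 105*108)/(44 + (48/(-26) + (82/89)/(-107)))) = 4446*(-36682 + (184 - 11340)/(44 + (48*(-1/26) + (82/89)*(-1/107)))) = 4446*(-36682 - 11156/(44 + (-24/13 - 82/9523))) = 4446*(-36682 - 11156/(44 - 229618/123799)) = 4446*(-36682 - 11156/(5217538/123799)) = 4446*(-36682 + (123799/5217538)*(-11156)) = 4446*(-36682 - 690550822/2608769) = 4446*(-96385415280/2608769) = -428529556334880/2608769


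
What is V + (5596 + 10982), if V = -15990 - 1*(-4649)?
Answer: 5237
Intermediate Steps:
V = -11341 (V = -15990 + 4649 = -11341)
V + (5596 + 10982) = -11341 + (5596 + 10982) = -11341 + 16578 = 5237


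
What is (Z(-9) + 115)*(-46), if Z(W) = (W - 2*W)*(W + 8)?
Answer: -4876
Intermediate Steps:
Z(W) = -W*(8 + W) (Z(W) = (-W)*(8 + W) = -W*(8 + W))
(Z(-9) + 115)*(-46) = (-1*(-9)*(8 - 9) + 115)*(-46) = (-1*(-9)*(-1) + 115)*(-46) = (-9 + 115)*(-46) = 106*(-46) = -4876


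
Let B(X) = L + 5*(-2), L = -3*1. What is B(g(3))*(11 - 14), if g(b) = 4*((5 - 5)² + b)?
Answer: 39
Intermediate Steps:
L = -3
g(b) = 4*b (g(b) = 4*(0² + b) = 4*(0 + b) = 4*b)
B(X) = -13 (B(X) = -3 + 5*(-2) = -3 - 10 = -13)
B(g(3))*(11 - 14) = -13*(11 - 14) = -13*(-3) = 39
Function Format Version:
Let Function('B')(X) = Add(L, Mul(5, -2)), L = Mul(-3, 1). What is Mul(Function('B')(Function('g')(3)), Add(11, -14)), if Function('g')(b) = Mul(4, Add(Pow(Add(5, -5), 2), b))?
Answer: 39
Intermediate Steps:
L = -3
Function('g')(b) = Mul(4, b) (Function('g')(b) = Mul(4, Add(Pow(0, 2), b)) = Mul(4, Add(0, b)) = Mul(4, b))
Function('B')(X) = -13 (Function('B')(X) = Add(-3, Mul(5, -2)) = Add(-3, -10) = -13)
Mul(Function('B')(Function('g')(3)), Add(11, -14)) = Mul(-13, Add(11, -14)) = Mul(-13, -3) = 39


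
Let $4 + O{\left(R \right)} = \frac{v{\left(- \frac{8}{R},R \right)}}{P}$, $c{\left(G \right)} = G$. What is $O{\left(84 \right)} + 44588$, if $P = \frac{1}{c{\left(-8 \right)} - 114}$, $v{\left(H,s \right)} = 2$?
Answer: $44340$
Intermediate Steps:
$P = - \frac{1}{122}$ ($P = \frac{1}{-8 - 114} = \frac{1}{-122} = - \frac{1}{122} \approx -0.0081967$)
$O{\left(R \right)} = -248$ ($O{\left(R \right)} = -4 + \frac{2}{- \frac{1}{122}} = -4 + 2 \left(-122\right) = -4 - 244 = -248$)
$O{\left(84 \right)} + 44588 = -248 + 44588 = 44340$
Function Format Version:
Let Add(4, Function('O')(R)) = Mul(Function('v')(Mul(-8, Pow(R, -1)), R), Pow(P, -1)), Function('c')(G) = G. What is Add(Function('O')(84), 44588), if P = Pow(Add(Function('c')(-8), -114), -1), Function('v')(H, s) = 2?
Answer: 44340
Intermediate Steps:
P = Rational(-1, 122) (P = Pow(Add(-8, -114), -1) = Pow(-122, -1) = Rational(-1, 122) ≈ -0.0081967)
Function('O')(R) = -248 (Function('O')(R) = Add(-4, Mul(2, Pow(Rational(-1, 122), -1))) = Add(-4, Mul(2, -122)) = Add(-4, -244) = -248)
Add(Function('O')(84), 44588) = Add(-248, 44588) = 44340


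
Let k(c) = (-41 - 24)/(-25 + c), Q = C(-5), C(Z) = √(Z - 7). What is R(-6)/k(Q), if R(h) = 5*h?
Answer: -150/13 + 12*I*√3/13 ≈ -11.538 + 1.5988*I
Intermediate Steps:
C(Z) = √(-7 + Z)
Q = 2*I*√3 (Q = √(-7 - 5) = √(-12) = 2*I*√3 ≈ 3.4641*I)
k(c) = -65/(-25 + c)
R(-6)/k(Q) = (5*(-6))/((-65/(-25 + 2*I*√3))) = -30*(5/13 - 2*I*√3/65) = -150/13 + 12*I*√3/13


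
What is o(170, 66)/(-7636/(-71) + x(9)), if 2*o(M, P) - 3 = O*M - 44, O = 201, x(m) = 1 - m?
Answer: 2423159/14136 ≈ 171.42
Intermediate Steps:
o(M, P) = -41/2 + 201*M/2 (o(M, P) = 3/2 + (201*M - 44)/2 = 3/2 + (-44 + 201*M)/2 = 3/2 + (-22 + 201*M/2) = -41/2 + 201*M/2)
o(170, 66)/(-7636/(-71) + x(9)) = (-41/2 + (201/2)*170)/(-7636/(-71) + (1 - 1*9)) = (-41/2 + 17085)/(-7636*(-1)/71 + (1 - 9)) = 34129/(2*(-83*(-92/71) - 8)) = 34129/(2*(7636/71 - 8)) = 34129/(2*(7068/71)) = (34129/2)*(71/7068) = 2423159/14136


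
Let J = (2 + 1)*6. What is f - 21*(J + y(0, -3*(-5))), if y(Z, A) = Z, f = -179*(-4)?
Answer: 338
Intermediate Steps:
f = 716
J = 18 (J = 3*6 = 18)
f - 21*(J + y(0, -3*(-5))) = 716 - 21*(18 + 0) = 716 - 21*18 = 716 - 378 = 338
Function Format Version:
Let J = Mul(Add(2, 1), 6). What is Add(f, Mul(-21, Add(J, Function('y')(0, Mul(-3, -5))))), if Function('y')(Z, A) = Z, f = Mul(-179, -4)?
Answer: 338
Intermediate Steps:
f = 716
J = 18 (J = Mul(3, 6) = 18)
Add(f, Mul(-21, Add(J, Function('y')(0, Mul(-3, -5))))) = Add(716, Mul(-21, Add(18, 0))) = Add(716, Mul(-21, 18)) = Add(716, -378) = 338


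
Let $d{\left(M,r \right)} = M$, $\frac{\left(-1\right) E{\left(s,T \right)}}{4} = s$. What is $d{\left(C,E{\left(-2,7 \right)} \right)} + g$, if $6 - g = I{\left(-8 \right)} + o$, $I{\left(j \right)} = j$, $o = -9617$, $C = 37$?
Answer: $9668$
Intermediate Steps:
$E{\left(s,T \right)} = - 4 s$
$g = 9631$ ($g = 6 - \left(-8 - 9617\right) = 6 - -9625 = 6 + 9625 = 9631$)
$d{\left(C,E{\left(-2,7 \right)} \right)} + g = 37 + 9631 = 9668$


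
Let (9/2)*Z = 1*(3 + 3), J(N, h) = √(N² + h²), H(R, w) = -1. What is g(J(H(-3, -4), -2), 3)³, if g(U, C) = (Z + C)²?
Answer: 4826809/729 ≈ 6621.1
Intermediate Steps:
Z = 4/3 (Z = 2*(1*(3 + 3))/9 = 2*(1*6)/9 = (2/9)*6 = 4/3 ≈ 1.3333)
g(U, C) = (4/3 + C)²
g(J(H(-3, -4), -2), 3)³ = ((4 + 3*3)²/9)³ = ((4 + 9)²/9)³ = ((⅑)*13²)³ = ((⅑)*169)³ = (169/9)³ = 4826809/729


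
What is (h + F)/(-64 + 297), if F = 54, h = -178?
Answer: -124/233 ≈ -0.53219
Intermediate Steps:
(h + F)/(-64 + 297) = (-178 + 54)/(-64 + 297) = -124/233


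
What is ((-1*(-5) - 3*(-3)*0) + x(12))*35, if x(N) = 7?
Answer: 420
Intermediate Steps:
((-1*(-5) - 3*(-3)*0) + x(12))*35 = ((-1*(-5) - 3*(-3)*0) + 7)*35 = ((5 + 9*0) + 7)*35 = ((5 + 0) + 7)*35 = (5 + 7)*35 = 12*35 = 420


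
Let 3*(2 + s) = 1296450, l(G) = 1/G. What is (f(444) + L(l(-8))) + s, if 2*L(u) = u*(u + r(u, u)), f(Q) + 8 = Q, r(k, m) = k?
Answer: 27685377/64 ≈ 4.3258e+5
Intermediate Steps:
s = 432148 (s = -2 + (1/3)*1296450 = -2 + 432150 = 432148)
f(Q) = -8 + Q
L(u) = u**2 (L(u) = (u*(u + u))/2 = (u*(2*u))/2 = (2*u**2)/2 = u**2)
(f(444) + L(l(-8))) + s = ((-8 + 444) + (1/(-8))**2) + 432148 = (436 + (-1/8)**2) + 432148 = (436 + 1/64) + 432148 = 27905/64 + 432148 = 27685377/64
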